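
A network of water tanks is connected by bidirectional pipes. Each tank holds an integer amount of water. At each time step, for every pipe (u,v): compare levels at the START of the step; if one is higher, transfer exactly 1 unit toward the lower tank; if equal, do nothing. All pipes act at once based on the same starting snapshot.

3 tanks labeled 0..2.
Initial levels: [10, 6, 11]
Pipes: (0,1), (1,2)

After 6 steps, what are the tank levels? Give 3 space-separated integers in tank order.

Answer: 8 10 9

Derivation:
Step 1: flows [0->1,2->1] -> levels [9 8 10]
Step 2: flows [0->1,2->1] -> levels [8 10 9]
Step 3: flows [1->0,1->2] -> levels [9 8 10]
  -> period-2 cycle: step 3 state = step 1 state
  -> state at step 6: (6-1) mod 2 = 1, same as step 2 -> [8 10 9]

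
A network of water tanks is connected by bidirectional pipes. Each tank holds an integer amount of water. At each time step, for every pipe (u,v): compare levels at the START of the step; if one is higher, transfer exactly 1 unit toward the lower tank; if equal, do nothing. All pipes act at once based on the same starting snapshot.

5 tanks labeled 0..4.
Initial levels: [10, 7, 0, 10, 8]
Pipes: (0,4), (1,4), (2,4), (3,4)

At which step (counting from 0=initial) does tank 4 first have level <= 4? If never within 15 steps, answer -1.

Step 1: flows [0->4,4->1,4->2,3->4] -> levels [9 8 1 9 8]
Step 2: flows [0->4,1=4,4->2,3->4] -> levels [8 8 2 8 9]
Step 3: flows [4->0,4->1,4->2,4->3] -> levels [9 9 3 9 5]
Step 4: flows [0->4,1->4,4->2,3->4] -> levels [8 8 4 8 7]
Step 5: flows [0->4,1->4,4->2,3->4] -> levels [7 7 5 7 9]
Step 6: flows [4->0,4->1,4->2,4->3] -> levels [8 8 6 8 5]
Step 7: flows [0->4,1->4,2->4,3->4] -> levels [7 7 5 7 9]
  -> period-2 cycle (repeats step 5); tank 4 never drops to <=4
Tank 4 never reaches <=4 within 15 steps

Answer: -1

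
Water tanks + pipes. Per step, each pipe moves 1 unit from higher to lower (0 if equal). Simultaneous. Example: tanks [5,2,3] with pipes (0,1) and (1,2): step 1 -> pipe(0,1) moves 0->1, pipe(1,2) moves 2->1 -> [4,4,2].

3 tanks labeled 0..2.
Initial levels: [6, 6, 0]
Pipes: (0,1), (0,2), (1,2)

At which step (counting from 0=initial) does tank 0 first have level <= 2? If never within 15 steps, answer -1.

Answer: -1

Derivation:
Step 1: flows [0=1,0->2,1->2] -> levels [5 5 2]
Step 2: flows [0=1,0->2,1->2] -> levels [4 4 4]
Step 3: flows [0=1,0=2,1=2] -> levels [4 4 4]
  -> stable; tank 0 stays at 4 > 2
Tank 0 never reaches <=2 within 15 steps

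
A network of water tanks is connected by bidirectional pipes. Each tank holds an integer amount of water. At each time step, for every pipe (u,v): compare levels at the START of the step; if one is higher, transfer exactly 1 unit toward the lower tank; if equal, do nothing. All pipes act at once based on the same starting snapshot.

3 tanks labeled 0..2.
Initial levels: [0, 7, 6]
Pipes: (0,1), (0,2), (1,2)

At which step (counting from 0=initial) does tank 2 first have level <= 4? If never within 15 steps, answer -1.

Step 1: flows [1->0,2->0,1->2] -> levels [2 5 6]
Step 2: flows [1->0,2->0,2->1] -> levels [4 5 4]
Tank 2 first reaches <=4 at step 2

Answer: 2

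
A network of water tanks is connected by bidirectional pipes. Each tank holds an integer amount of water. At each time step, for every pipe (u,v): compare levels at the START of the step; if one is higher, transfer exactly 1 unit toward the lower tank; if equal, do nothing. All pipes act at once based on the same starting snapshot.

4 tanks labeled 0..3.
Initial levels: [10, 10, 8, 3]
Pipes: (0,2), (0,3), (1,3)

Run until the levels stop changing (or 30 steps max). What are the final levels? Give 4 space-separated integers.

Answer: 9 8 7 7

Derivation:
Step 1: flows [0->2,0->3,1->3] -> levels [8 9 9 5]
Step 2: flows [2->0,0->3,1->3] -> levels [8 8 8 7]
Step 3: flows [0=2,0->3,1->3] -> levels [7 7 8 9]
Step 4: flows [2->0,3->0,3->1] -> levels [9 8 7 7]
Step 5: flows [0->2,0->3,1->3] -> levels [7 7 8 9]
  -> period-2 cycle: step 5 state = step 3 state; never stabilizes
  -> state at step 30: (30-3) mod 2 = 1, same as step 4 -> [9 8 7 7]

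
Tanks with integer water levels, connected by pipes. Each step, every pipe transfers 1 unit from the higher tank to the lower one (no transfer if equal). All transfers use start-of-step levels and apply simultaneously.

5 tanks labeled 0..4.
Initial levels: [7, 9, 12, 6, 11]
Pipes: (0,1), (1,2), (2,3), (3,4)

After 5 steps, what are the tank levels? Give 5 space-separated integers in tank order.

Step 1: flows [1->0,2->1,2->3,4->3] -> levels [8 9 10 8 10]
Step 2: flows [1->0,2->1,2->3,4->3] -> levels [9 9 8 10 9]
Step 3: flows [0=1,1->2,3->2,3->4] -> levels [9 8 10 8 10]
Step 4: flows [0->1,2->1,2->3,4->3] -> levels [8 10 8 10 9]
Step 5: flows [1->0,1->2,3->2,3->4] -> levels [9 8 10 8 10]

Answer: 9 8 10 8 10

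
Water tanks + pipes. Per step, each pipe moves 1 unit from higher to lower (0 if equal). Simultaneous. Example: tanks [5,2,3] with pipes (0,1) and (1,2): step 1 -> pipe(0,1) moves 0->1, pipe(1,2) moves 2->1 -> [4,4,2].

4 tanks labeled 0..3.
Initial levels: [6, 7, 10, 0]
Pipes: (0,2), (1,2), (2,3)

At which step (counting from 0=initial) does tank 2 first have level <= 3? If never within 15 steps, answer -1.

Step 1: flows [2->0,2->1,2->3] -> levels [7 8 7 1]
Step 2: flows [0=2,1->2,2->3] -> levels [7 7 7 2]
Step 3: flows [0=2,1=2,2->3] -> levels [7 7 6 3]
Step 4: flows [0->2,1->2,2->3] -> levels [6 6 7 4]
Step 5: flows [2->0,2->1,2->3] -> levels [7 7 4 5]
Step 6: flows [0->2,1->2,3->2] -> levels [6 6 7 4]
  -> period-2 cycle (repeats step 4); tank 2 never drops to <=3
Tank 2 never reaches <=3 within 15 steps

Answer: -1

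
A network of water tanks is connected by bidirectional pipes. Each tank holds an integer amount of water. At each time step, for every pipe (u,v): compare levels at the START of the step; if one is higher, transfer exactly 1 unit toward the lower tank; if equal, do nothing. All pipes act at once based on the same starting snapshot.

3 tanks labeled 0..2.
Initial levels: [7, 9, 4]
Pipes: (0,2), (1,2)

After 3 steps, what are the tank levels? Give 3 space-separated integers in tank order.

Step 1: flows [0->2,1->2] -> levels [6 8 6]
Step 2: flows [0=2,1->2] -> levels [6 7 7]
Step 3: flows [2->0,1=2] -> levels [7 7 6]

Answer: 7 7 6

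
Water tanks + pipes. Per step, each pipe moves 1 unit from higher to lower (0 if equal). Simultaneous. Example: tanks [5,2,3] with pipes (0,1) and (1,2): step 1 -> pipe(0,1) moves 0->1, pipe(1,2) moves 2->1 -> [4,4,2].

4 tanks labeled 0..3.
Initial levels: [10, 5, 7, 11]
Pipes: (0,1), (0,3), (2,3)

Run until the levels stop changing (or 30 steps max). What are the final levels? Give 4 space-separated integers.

Step 1: flows [0->1,3->0,3->2] -> levels [10 6 8 9]
Step 2: flows [0->1,0->3,3->2] -> levels [8 7 9 9]
Step 3: flows [0->1,3->0,2=3] -> levels [8 8 9 8]
Step 4: flows [0=1,0=3,2->3] -> levels [8 8 8 9]
Step 5: flows [0=1,3->0,3->2] -> levels [9 8 9 7]
Step 6: flows [0->1,0->3,2->3] -> levels [7 9 8 9]
Step 7: flows [1->0,3->0,3->2] -> levels [9 8 9 7]
  -> period-2 cycle: step 7 state = step 5 state; never stabilizes
  -> state at step 30: (30-5) mod 2 = 1, same as step 6 -> [7 9 8 9]

Answer: 7 9 8 9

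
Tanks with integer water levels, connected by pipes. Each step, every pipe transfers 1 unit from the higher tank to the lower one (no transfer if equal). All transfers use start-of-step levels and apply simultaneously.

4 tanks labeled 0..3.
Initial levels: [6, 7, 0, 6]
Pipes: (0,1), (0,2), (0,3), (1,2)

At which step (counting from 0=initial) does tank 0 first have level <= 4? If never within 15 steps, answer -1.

Answer: 2

Derivation:
Step 1: flows [1->0,0->2,0=3,1->2] -> levels [6 5 2 6]
Step 2: flows [0->1,0->2,0=3,1->2] -> levels [4 5 4 6]
Tank 0 first reaches <=4 at step 2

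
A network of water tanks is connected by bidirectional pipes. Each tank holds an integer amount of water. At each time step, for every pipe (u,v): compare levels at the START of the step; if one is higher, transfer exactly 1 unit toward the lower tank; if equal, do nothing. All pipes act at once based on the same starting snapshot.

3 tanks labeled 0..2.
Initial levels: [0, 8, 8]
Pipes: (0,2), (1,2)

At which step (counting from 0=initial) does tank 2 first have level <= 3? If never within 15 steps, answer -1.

Step 1: flows [2->0,1=2] -> levels [1 8 7]
Step 2: flows [2->0,1->2] -> levels [2 7 7]
Step 3: flows [2->0,1=2] -> levels [3 7 6]
Step 4: flows [2->0,1->2] -> levels [4 6 6]
Step 5: flows [2->0,1=2] -> levels [5 6 5]
Step 6: flows [0=2,1->2] -> levels [5 5 6]
Step 7: flows [2->0,2->1] -> levels [6 6 4]
Step 8: flows [0->2,1->2] -> levels [5 5 6]
  -> period-2 cycle (repeats step 6); tank 2 never drops to <=3
Tank 2 never reaches <=3 within 15 steps

Answer: -1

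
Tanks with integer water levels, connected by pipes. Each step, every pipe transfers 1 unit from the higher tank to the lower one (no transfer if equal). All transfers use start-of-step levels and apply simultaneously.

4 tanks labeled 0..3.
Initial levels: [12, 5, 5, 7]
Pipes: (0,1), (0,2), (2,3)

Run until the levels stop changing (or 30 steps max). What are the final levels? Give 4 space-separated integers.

Answer: 8 7 6 8

Derivation:
Step 1: flows [0->1,0->2,3->2] -> levels [10 6 7 6]
Step 2: flows [0->1,0->2,2->3] -> levels [8 7 7 7]
Step 3: flows [0->1,0->2,2=3] -> levels [6 8 8 7]
Step 4: flows [1->0,2->0,2->3] -> levels [8 7 6 8]
Step 5: flows [0->1,0->2,3->2] -> levels [6 8 8 7]
  -> period-2 cycle: step 5 state = step 3 state; never stabilizes
  -> state at step 30: (30-3) mod 2 = 1, same as step 4 -> [8 7 6 8]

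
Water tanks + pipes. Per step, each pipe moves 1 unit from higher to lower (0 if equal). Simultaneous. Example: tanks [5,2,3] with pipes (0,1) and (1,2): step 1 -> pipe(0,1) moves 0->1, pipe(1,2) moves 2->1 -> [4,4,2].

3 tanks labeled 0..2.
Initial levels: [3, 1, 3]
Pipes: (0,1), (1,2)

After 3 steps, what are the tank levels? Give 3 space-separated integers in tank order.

Answer: 2 3 2

Derivation:
Step 1: flows [0->1,2->1] -> levels [2 3 2]
Step 2: flows [1->0,1->2] -> levels [3 1 3]
  -> period-2 cycle: step 2 state = step 0 state
  -> state at step 3: (3-0) mod 2 = 1, same as step 1 -> [2 3 2]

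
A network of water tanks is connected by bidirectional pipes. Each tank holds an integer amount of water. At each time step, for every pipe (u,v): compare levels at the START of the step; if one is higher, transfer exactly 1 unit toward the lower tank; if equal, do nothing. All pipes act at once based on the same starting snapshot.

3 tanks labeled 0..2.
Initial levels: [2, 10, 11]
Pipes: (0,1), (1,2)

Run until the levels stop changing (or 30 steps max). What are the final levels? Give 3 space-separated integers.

Step 1: flows [1->0,2->1] -> levels [3 10 10]
Step 2: flows [1->0,1=2] -> levels [4 9 10]
Step 3: flows [1->0,2->1] -> levels [5 9 9]
Step 4: flows [1->0,1=2] -> levels [6 8 9]
Step 5: flows [1->0,2->1] -> levels [7 8 8]
Step 6: flows [1->0,1=2] -> levels [8 7 8]
Step 7: flows [0->1,2->1] -> levels [7 9 7]
Step 8: flows [1->0,1->2] -> levels [8 7 8]
  -> period-2 cycle: step 8 state = step 6 state; never stabilizes
  -> state at step 30: (30-6) mod 2 = 0, same as step 6 -> [8 7 8]

Answer: 8 7 8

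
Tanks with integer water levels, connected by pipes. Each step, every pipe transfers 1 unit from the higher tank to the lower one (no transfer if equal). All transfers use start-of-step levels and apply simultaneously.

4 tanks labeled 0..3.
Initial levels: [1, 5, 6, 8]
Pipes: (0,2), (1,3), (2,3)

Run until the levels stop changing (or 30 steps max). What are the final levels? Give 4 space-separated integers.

Answer: 5 5 4 6

Derivation:
Step 1: flows [2->0,3->1,3->2] -> levels [2 6 6 6]
Step 2: flows [2->0,1=3,2=3] -> levels [3 6 5 6]
Step 3: flows [2->0,1=3,3->2] -> levels [4 6 5 5]
Step 4: flows [2->0,1->3,2=3] -> levels [5 5 4 6]
Step 5: flows [0->2,3->1,3->2] -> levels [4 6 6 4]
Step 6: flows [2->0,1->3,2->3] -> levels [5 5 4 6]
  -> period-2 cycle: step 6 state = step 4 state; never stabilizes
  -> state at step 30: (30-4) mod 2 = 0, same as step 4 -> [5 5 4 6]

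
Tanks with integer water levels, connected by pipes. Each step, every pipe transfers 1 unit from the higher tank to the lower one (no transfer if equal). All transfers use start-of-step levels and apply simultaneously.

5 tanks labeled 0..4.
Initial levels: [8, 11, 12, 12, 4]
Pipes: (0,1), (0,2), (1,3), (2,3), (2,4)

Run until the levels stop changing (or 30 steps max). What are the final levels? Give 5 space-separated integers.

Step 1: flows [1->0,2->0,3->1,2=3,2->4] -> levels [10 11 10 11 5]
Step 2: flows [1->0,0=2,1=3,3->2,2->4] -> levels [11 10 10 10 6]
Step 3: flows [0->1,0->2,1=3,2=3,2->4] -> levels [9 11 10 10 7]
Step 4: flows [1->0,2->0,1->3,2=3,2->4] -> levels [11 9 8 11 8]
Step 5: flows [0->1,0->2,3->1,3->2,2=4] -> levels [9 11 10 9 8]
Step 6: flows [1->0,2->0,1->3,2->3,2->4] -> levels [11 9 7 11 9]
Step 7: flows [0->1,0->2,3->1,3->2,4->2] -> levels [9 11 10 9 8]
  -> period-2 cycle: step 7 state = step 5 state; never stabilizes
  -> state at step 30: (30-5) mod 2 = 1, same as step 6 -> [11 9 7 11 9]

Answer: 11 9 7 11 9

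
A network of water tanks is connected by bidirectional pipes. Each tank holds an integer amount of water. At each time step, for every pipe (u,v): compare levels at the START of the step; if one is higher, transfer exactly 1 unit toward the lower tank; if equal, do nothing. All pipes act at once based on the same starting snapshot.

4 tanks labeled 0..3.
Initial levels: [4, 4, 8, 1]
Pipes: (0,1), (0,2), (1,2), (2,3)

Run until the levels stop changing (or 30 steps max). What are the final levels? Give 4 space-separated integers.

Step 1: flows [0=1,2->0,2->1,2->3] -> levels [5 5 5 2]
Step 2: flows [0=1,0=2,1=2,2->3] -> levels [5 5 4 3]
Step 3: flows [0=1,0->2,1->2,2->3] -> levels [4 4 5 4]
Step 4: flows [0=1,2->0,2->1,2->3] -> levels [5 5 2 5]
Step 5: flows [0=1,0->2,1->2,3->2] -> levels [4 4 5 4]
  -> period-2 cycle: step 5 state = step 3 state; never stabilizes
  -> state at step 30: (30-3) mod 2 = 1, same as step 4 -> [5 5 2 5]

Answer: 5 5 2 5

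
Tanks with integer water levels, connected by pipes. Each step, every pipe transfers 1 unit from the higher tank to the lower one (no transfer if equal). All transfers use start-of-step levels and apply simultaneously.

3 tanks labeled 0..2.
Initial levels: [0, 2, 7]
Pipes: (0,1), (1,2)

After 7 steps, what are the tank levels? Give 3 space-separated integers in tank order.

Step 1: flows [1->0,2->1] -> levels [1 2 6]
Step 2: flows [1->0,2->1] -> levels [2 2 5]
Step 3: flows [0=1,2->1] -> levels [2 3 4]
Step 4: flows [1->0,2->1] -> levels [3 3 3]
Step 5: flows [0=1,1=2] -> levels [3 3 3]
  -> stable; steps 6..7 unchanged -> [3 3 3]

Answer: 3 3 3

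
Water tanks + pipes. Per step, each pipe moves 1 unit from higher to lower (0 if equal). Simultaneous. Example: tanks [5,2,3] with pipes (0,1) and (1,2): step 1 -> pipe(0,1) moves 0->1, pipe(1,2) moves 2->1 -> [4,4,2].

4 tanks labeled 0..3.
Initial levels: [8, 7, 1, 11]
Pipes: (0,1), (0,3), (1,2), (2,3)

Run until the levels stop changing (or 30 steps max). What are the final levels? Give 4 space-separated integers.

Step 1: flows [0->1,3->0,1->2,3->2] -> levels [8 7 3 9]
Step 2: flows [0->1,3->0,1->2,3->2] -> levels [8 7 5 7]
Step 3: flows [0->1,0->3,1->2,3->2] -> levels [6 7 7 7]
Step 4: flows [1->0,3->0,1=2,2=3] -> levels [8 6 7 6]
Step 5: flows [0->1,0->3,2->1,2->3] -> levels [6 8 5 8]
Step 6: flows [1->0,3->0,1->2,3->2] -> levels [8 6 7 6]
  -> period-2 cycle: step 6 state = step 4 state; never stabilizes
  -> state at step 30: (30-4) mod 2 = 0, same as step 4 -> [8 6 7 6]

Answer: 8 6 7 6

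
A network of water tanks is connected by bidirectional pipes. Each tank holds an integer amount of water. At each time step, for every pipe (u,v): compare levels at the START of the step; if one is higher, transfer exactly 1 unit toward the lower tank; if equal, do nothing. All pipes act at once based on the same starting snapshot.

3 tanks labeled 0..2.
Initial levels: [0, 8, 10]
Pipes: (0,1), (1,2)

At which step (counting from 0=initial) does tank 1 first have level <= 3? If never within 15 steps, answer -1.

Answer: -1

Derivation:
Step 1: flows [1->0,2->1] -> levels [1 8 9]
Step 2: flows [1->0,2->1] -> levels [2 8 8]
Step 3: flows [1->0,1=2] -> levels [3 7 8]
Step 4: flows [1->0,2->1] -> levels [4 7 7]
Step 5: flows [1->0,1=2] -> levels [5 6 7]
Step 6: flows [1->0,2->1] -> levels [6 6 6]
Step 7: flows [0=1,1=2] -> levels [6 6 6]
  -> stable; tank 1 stays at 6 > 3
Tank 1 never reaches <=3 within 15 steps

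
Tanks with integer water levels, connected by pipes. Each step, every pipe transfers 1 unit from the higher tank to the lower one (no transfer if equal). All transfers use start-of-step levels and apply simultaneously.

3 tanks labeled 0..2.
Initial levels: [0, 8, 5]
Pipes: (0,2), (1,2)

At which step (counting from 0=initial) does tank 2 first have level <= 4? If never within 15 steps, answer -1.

Step 1: flows [2->0,1->2] -> levels [1 7 5]
Step 2: flows [2->0,1->2] -> levels [2 6 5]
Step 3: flows [2->0,1->2] -> levels [3 5 5]
Step 4: flows [2->0,1=2] -> levels [4 5 4]
Tank 2 first reaches <=4 at step 4

Answer: 4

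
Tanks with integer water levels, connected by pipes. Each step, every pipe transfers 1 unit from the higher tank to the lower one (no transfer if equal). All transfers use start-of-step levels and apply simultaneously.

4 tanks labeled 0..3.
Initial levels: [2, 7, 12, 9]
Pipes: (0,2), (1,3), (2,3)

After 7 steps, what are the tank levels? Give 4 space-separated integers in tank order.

Answer: 7 8 8 7

Derivation:
Step 1: flows [2->0,3->1,2->3] -> levels [3 8 10 9]
Step 2: flows [2->0,3->1,2->3] -> levels [4 9 8 9]
Step 3: flows [2->0,1=3,3->2] -> levels [5 9 8 8]
Step 4: flows [2->0,1->3,2=3] -> levels [6 8 7 9]
Step 5: flows [2->0,3->1,3->2] -> levels [7 9 7 7]
Step 6: flows [0=2,1->3,2=3] -> levels [7 8 7 8]
Step 7: flows [0=2,1=3,3->2] -> levels [7 8 8 7]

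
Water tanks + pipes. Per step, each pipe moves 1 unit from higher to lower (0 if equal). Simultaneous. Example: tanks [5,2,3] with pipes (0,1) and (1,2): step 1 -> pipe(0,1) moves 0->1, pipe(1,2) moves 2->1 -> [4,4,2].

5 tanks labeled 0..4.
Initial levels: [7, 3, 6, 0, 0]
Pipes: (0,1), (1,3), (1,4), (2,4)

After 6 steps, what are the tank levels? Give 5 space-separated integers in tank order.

Step 1: flows [0->1,1->3,1->4,2->4] -> levels [6 2 5 1 2]
Step 2: flows [0->1,1->3,1=4,2->4] -> levels [5 2 4 2 3]
Step 3: flows [0->1,1=3,4->1,2->4] -> levels [4 4 3 2 3]
Step 4: flows [0=1,1->3,1->4,2=4] -> levels [4 2 3 3 4]
Step 5: flows [0->1,3->1,4->1,4->2] -> levels [3 5 4 2 2]
Step 6: flows [1->0,1->3,1->4,2->4] -> levels [4 2 3 3 4]

Answer: 4 2 3 3 4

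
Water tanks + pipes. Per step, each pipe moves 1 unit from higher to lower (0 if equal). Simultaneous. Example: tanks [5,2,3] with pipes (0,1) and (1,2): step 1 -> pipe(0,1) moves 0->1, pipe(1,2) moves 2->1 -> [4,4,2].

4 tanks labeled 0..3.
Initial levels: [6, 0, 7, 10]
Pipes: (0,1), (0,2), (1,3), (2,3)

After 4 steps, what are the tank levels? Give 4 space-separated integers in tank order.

Answer: 5 6 7 5

Derivation:
Step 1: flows [0->1,2->0,3->1,3->2] -> levels [6 2 7 8]
Step 2: flows [0->1,2->0,3->1,3->2] -> levels [6 4 7 6]
Step 3: flows [0->1,2->0,3->1,2->3] -> levels [6 6 5 6]
Step 4: flows [0=1,0->2,1=3,3->2] -> levels [5 6 7 5]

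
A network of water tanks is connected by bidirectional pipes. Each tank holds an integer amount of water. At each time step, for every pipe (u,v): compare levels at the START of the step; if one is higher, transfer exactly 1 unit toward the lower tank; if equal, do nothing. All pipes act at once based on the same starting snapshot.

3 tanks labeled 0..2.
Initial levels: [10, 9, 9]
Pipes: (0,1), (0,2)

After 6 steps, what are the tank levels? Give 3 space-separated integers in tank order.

Answer: 10 9 9

Derivation:
Step 1: flows [0->1,0->2] -> levels [8 10 10]
Step 2: flows [1->0,2->0] -> levels [10 9 9]
  -> period-2 cycle: step 2 state = step 0 state
  -> state at step 6: (6-0) mod 2 = 0, same as step 0 -> [10 9 9]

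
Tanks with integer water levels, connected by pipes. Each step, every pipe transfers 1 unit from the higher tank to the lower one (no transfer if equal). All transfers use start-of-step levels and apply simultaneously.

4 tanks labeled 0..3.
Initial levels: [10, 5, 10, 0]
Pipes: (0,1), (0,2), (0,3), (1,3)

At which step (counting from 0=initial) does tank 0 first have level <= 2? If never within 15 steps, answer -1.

Step 1: flows [0->1,0=2,0->3,1->3] -> levels [8 5 10 2]
Step 2: flows [0->1,2->0,0->3,1->3] -> levels [7 5 9 4]
Step 3: flows [0->1,2->0,0->3,1->3] -> levels [6 5 8 6]
Step 4: flows [0->1,2->0,0=3,3->1] -> levels [6 7 7 5]
Step 5: flows [1->0,2->0,0->3,1->3] -> levels [7 5 6 7]
Step 6: flows [0->1,0->2,0=3,3->1] -> levels [5 7 7 6]
Step 7: flows [1->0,2->0,3->0,1->3] -> levels [8 5 6 6]
Step 8: flows [0->1,0->2,0->3,3->1] -> levels [5 7 7 6]
  -> period-2 cycle (repeats step 6); tank 0 never drops to <=2
Tank 0 never reaches <=2 within 15 steps

Answer: -1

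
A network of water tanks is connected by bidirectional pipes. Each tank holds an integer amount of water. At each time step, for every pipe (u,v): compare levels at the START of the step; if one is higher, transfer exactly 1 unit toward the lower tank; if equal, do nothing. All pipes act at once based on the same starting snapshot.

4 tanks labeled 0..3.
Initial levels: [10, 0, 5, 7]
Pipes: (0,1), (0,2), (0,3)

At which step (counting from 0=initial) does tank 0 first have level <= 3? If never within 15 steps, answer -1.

Step 1: flows [0->1,0->2,0->3] -> levels [7 1 6 8]
Step 2: flows [0->1,0->2,3->0] -> levels [6 2 7 7]
Step 3: flows [0->1,2->0,3->0] -> levels [7 3 6 6]
Step 4: flows [0->1,0->2,0->3] -> levels [4 4 7 7]
Step 5: flows [0=1,2->0,3->0] -> levels [6 4 6 6]
Step 6: flows [0->1,0=2,0=3] -> levels [5 5 6 6]
Step 7: flows [0=1,2->0,3->0] -> levels [7 5 5 5]
Step 8: flows [0->1,0->2,0->3] -> levels [4 6 6 6]
Step 9: flows [1->0,2->0,3->0] -> levels [7 5 5 5]
  -> period-2 cycle (repeats step 7); tank 0 never drops to <=3
Tank 0 never reaches <=3 within 15 steps

Answer: -1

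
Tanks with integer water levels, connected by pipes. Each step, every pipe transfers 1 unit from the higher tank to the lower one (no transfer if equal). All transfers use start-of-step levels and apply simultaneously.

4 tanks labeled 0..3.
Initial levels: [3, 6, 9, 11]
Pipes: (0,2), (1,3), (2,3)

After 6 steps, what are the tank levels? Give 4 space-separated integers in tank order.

Step 1: flows [2->0,3->1,3->2] -> levels [4 7 9 9]
Step 2: flows [2->0,3->1,2=3] -> levels [5 8 8 8]
Step 3: flows [2->0,1=3,2=3] -> levels [6 8 7 8]
Step 4: flows [2->0,1=3,3->2] -> levels [7 8 7 7]
Step 5: flows [0=2,1->3,2=3] -> levels [7 7 7 8]
Step 6: flows [0=2,3->1,3->2] -> levels [7 8 8 6]

Answer: 7 8 8 6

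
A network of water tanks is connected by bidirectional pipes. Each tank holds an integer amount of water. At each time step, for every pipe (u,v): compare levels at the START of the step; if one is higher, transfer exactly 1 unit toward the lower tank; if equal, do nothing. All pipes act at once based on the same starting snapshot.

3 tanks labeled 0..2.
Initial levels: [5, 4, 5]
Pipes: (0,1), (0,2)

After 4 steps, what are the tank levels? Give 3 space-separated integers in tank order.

Answer: 6 4 4

Derivation:
Step 1: flows [0->1,0=2] -> levels [4 5 5]
Step 2: flows [1->0,2->0] -> levels [6 4 4]
Step 3: flows [0->1,0->2] -> levels [4 5 5]
  -> period-2 cycle: step 3 state = step 1 state
  -> state at step 4: (4-1) mod 2 = 1, same as step 2 -> [6 4 4]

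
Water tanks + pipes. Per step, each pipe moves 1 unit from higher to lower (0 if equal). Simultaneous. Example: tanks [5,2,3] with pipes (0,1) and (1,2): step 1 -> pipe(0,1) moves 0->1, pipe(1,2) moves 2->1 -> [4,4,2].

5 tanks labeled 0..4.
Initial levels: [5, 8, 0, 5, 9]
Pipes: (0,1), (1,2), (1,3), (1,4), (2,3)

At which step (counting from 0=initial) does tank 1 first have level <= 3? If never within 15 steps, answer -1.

Answer: -1

Derivation:
Step 1: flows [1->0,1->2,1->3,4->1,3->2] -> levels [6 6 2 5 8]
Step 2: flows [0=1,1->2,1->3,4->1,3->2] -> levels [6 5 4 5 7]
Step 3: flows [0->1,1->2,1=3,4->1,3->2] -> levels [5 6 6 4 6]
Step 4: flows [1->0,1=2,1->3,1=4,2->3] -> levels [6 4 5 6 6]
Step 5: flows [0->1,2->1,3->1,4->1,3->2] -> levels [5 8 5 4 5]
Step 6: flows [1->0,1->2,1->3,1->4,2->3] -> levels [6 4 5 6 6]
  -> period-2 cycle (repeats step 4); tank 1 never drops to <=3
Tank 1 never reaches <=3 within 15 steps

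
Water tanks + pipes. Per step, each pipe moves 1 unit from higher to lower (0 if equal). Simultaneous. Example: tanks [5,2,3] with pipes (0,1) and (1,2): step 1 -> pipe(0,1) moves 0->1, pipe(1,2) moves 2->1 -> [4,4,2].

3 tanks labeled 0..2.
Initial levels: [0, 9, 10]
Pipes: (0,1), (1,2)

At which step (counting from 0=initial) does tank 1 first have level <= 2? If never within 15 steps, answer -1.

Step 1: flows [1->0,2->1] -> levels [1 9 9]
Step 2: flows [1->0,1=2] -> levels [2 8 9]
Step 3: flows [1->0,2->1] -> levels [3 8 8]
Step 4: flows [1->0,1=2] -> levels [4 7 8]
Step 5: flows [1->0,2->1] -> levels [5 7 7]
Step 6: flows [1->0,1=2] -> levels [6 6 7]
Step 7: flows [0=1,2->1] -> levels [6 7 6]
Step 8: flows [1->0,1->2] -> levels [7 5 7]
Step 9: flows [0->1,2->1] -> levels [6 7 6]
  -> period-2 cycle (repeats step 7); tank 1 never drops to <=2
Tank 1 never reaches <=2 within 15 steps

Answer: -1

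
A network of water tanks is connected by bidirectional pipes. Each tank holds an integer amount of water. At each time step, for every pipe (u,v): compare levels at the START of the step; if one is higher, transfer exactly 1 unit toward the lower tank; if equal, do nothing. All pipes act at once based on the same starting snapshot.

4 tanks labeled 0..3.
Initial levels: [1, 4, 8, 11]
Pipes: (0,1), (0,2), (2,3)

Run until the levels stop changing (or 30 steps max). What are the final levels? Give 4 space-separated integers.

Step 1: flows [1->0,2->0,3->2] -> levels [3 3 8 10]
Step 2: flows [0=1,2->0,3->2] -> levels [4 3 8 9]
Step 3: flows [0->1,2->0,3->2] -> levels [4 4 8 8]
Step 4: flows [0=1,2->0,2=3] -> levels [5 4 7 8]
Step 5: flows [0->1,2->0,3->2] -> levels [5 5 7 7]
Step 6: flows [0=1,2->0,2=3] -> levels [6 5 6 7]
Step 7: flows [0->1,0=2,3->2] -> levels [5 6 7 6]
Step 8: flows [1->0,2->0,2->3] -> levels [7 5 5 7]
Step 9: flows [0->1,0->2,3->2] -> levels [5 6 7 6]
  -> period-2 cycle: step 9 state = step 7 state; never stabilizes
  -> state at step 30: (30-7) mod 2 = 1, same as step 8 -> [7 5 5 7]

Answer: 7 5 5 7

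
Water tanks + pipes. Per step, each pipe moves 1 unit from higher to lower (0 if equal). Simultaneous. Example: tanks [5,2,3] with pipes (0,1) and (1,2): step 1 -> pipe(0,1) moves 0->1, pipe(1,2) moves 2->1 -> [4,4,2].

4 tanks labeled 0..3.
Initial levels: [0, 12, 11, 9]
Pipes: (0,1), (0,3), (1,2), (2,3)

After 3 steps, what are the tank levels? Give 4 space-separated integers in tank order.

Step 1: flows [1->0,3->0,1->2,2->3] -> levels [2 10 11 9]
Step 2: flows [1->0,3->0,2->1,2->3] -> levels [4 10 9 9]
Step 3: flows [1->0,3->0,1->2,2=3] -> levels [6 8 10 8]

Answer: 6 8 10 8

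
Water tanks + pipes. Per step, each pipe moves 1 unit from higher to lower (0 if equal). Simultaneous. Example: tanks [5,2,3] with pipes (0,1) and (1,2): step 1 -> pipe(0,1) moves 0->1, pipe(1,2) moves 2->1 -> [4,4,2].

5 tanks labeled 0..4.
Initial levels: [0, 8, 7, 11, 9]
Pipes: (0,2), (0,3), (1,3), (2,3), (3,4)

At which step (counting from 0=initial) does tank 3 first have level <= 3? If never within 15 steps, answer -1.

Answer: -1

Derivation:
Step 1: flows [2->0,3->0,3->1,3->2,3->4] -> levels [2 9 7 7 10]
Step 2: flows [2->0,3->0,1->3,2=3,4->3] -> levels [4 8 6 8 9]
Step 3: flows [2->0,3->0,1=3,3->2,4->3] -> levels [6 8 6 7 8]
Step 4: flows [0=2,3->0,1->3,3->2,4->3] -> levels [7 7 7 7 7]
Step 5: flows [0=2,0=3,1=3,2=3,3=4] -> levels [7 7 7 7 7]
  -> stable; tank 3 stays at 7 > 3
Tank 3 never reaches <=3 within 15 steps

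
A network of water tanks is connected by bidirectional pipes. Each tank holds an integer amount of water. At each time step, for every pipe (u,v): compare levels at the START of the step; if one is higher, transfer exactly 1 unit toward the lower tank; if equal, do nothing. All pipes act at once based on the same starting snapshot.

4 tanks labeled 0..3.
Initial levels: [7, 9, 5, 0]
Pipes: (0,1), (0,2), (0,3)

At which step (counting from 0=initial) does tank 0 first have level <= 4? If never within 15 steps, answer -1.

Step 1: flows [1->0,0->2,0->3] -> levels [6 8 6 1]
Step 2: flows [1->0,0=2,0->3] -> levels [6 7 6 2]
Step 3: flows [1->0,0=2,0->3] -> levels [6 6 6 3]
Step 4: flows [0=1,0=2,0->3] -> levels [5 6 6 4]
Step 5: flows [1->0,2->0,0->3] -> levels [6 5 5 5]
Step 6: flows [0->1,0->2,0->3] -> levels [3 6 6 6]
Tank 0 first reaches <=4 at step 6

Answer: 6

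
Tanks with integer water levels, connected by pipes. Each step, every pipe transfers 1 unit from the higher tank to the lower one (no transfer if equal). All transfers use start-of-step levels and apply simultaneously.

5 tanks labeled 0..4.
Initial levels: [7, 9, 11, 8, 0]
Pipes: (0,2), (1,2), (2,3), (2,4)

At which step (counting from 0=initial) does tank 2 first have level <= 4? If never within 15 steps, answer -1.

Step 1: flows [2->0,2->1,2->3,2->4] -> levels [8 10 7 9 1]
Step 2: flows [0->2,1->2,3->2,2->4] -> levels [7 9 9 8 2]
Step 3: flows [2->0,1=2,2->3,2->4] -> levels [8 9 6 9 3]
Step 4: flows [0->2,1->2,3->2,2->4] -> levels [7 8 8 8 4]
Step 5: flows [2->0,1=2,2=3,2->4] -> levels [8 8 6 8 5]
Step 6: flows [0->2,1->2,3->2,2->4] -> levels [7 7 8 7 6]
Step 7: flows [2->0,2->1,2->3,2->4] -> levels [8 8 4 8 7]
Tank 2 first reaches <=4 at step 7

Answer: 7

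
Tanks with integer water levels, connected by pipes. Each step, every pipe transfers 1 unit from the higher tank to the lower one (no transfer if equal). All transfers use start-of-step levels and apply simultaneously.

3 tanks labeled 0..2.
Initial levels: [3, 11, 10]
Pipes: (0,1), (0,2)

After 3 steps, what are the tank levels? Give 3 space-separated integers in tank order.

Step 1: flows [1->0,2->0] -> levels [5 10 9]
Step 2: flows [1->0,2->0] -> levels [7 9 8]
Step 3: flows [1->0,2->0] -> levels [9 8 7]

Answer: 9 8 7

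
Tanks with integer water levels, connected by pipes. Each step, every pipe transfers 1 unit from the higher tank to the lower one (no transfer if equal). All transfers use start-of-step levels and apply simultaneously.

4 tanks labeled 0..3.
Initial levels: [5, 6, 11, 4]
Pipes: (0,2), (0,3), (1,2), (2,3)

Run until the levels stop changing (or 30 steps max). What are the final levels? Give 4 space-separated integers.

Answer: 7 8 5 6

Derivation:
Step 1: flows [2->0,0->3,2->1,2->3] -> levels [5 7 8 6]
Step 2: flows [2->0,3->0,2->1,2->3] -> levels [7 8 5 6]
Step 3: flows [0->2,0->3,1->2,3->2] -> levels [5 7 8 6]
  -> period-2 cycle: step 3 state = step 1 state; never stabilizes
  -> state at step 30: (30-1) mod 2 = 1, same as step 2 -> [7 8 5 6]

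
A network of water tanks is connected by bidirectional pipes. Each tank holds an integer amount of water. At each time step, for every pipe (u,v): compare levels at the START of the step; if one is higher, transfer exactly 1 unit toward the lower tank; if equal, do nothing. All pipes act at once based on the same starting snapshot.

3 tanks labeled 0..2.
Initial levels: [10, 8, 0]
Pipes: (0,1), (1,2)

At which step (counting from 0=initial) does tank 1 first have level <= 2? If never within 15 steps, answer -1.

Answer: -1

Derivation:
Step 1: flows [0->1,1->2] -> levels [9 8 1]
Step 2: flows [0->1,1->2] -> levels [8 8 2]
Step 3: flows [0=1,1->2] -> levels [8 7 3]
Step 4: flows [0->1,1->2] -> levels [7 7 4]
Step 5: flows [0=1,1->2] -> levels [7 6 5]
Step 6: flows [0->1,1->2] -> levels [6 6 6]
Step 7: flows [0=1,1=2] -> levels [6 6 6]
  -> stable; tank 1 stays at 6 > 2
Tank 1 never reaches <=2 within 15 steps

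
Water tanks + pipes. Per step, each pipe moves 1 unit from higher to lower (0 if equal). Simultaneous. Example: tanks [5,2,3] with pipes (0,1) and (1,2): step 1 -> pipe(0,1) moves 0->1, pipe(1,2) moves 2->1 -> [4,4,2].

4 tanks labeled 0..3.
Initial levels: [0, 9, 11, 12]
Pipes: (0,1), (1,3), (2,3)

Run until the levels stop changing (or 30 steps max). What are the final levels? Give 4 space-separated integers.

Step 1: flows [1->0,3->1,3->2] -> levels [1 9 12 10]
Step 2: flows [1->0,3->1,2->3] -> levels [2 9 11 10]
Step 3: flows [1->0,3->1,2->3] -> levels [3 9 10 10]
Step 4: flows [1->0,3->1,2=3] -> levels [4 9 10 9]
Step 5: flows [1->0,1=3,2->3] -> levels [5 8 9 10]
Step 6: flows [1->0,3->1,3->2] -> levels [6 8 10 8]
Step 7: flows [1->0,1=3,2->3] -> levels [7 7 9 9]
Step 8: flows [0=1,3->1,2=3] -> levels [7 8 9 8]
Step 9: flows [1->0,1=3,2->3] -> levels [8 7 8 9]
Step 10: flows [0->1,3->1,3->2] -> levels [7 9 9 7]
Step 11: flows [1->0,1->3,2->3] -> levels [8 7 8 9]
  -> period-2 cycle: step 11 state = step 9 state; never stabilizes
  -> state at step 30: (30-9) mod 2 = 1, same as step 10 -> [7 9 9 7]

Answer: 7 9 9 7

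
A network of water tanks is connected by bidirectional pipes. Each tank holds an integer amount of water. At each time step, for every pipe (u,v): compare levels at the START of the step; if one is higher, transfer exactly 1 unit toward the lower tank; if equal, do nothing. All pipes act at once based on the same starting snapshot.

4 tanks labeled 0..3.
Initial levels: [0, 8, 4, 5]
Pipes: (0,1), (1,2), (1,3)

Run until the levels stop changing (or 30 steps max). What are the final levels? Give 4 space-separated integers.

Answer: 4 5 4 4

Derivation:
Step 1: flows [1->0,1->2,1->3] -> levels [1 5 5 6]
Step 2: flows [1->0,1=2,3->1] -> levels [2 5 5 5]
Step 3: flows [1->0,1=2,1=3] -> levels [3 4 5 5]
Step 4: flows [1->0,2->1,3->1] -> levels [4 5 4 4]
Step 5: flows [1->0,1->2,1->3] -> levels [5 2 5 5]
Step 6: flows [0->1,2->1,3->1] -> levels [4 5 4 4]
  -> period-2 cycle: step 6 state = step 4 state; never stabilizes
  -> state at step 30: (30-4) mod 2 = 0, same as step 4 -> [4 5 4 4]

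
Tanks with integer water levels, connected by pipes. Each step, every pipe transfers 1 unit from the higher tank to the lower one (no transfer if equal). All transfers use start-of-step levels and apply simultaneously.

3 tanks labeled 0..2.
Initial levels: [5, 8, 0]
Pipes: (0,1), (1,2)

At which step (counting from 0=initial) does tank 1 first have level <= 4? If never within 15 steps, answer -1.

Step 1: flows [1->0,1->2] -> levels [6 6 1]
Step 2: flows [0=1,1->2] -> levels [6 5 2]
Step 3: flows [0->1,1->2] -> levels [5 5 3]
Step 4: flows [0=1,1->2] -> levels [5 4 4]
Tank 1 first reaches <=4 at step 4

Answer: 4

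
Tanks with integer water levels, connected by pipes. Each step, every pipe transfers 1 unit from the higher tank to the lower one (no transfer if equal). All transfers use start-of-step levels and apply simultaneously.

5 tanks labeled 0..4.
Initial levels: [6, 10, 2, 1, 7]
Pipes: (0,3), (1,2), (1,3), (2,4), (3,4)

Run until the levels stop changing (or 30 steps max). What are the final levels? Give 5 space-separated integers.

Answer: 4 5 6 7 4

Derivation:
Step 1: flows [0->3,1->2,1->3,4->2,4->3] -> levels [5 8 4 4 5]
Step 2: flows [0->3,1->2,1->3,4->2,4->3] -> levels [4 6 6 7 3]
Step 3: flows [3->0,1=2,3->1,2->4,3->4] -> levels [5 7 5 4 5]
Step 4: flows [0->3,1->2,1->3,2=4,4->3] -> levels [4 5 6 7 4]
Step 5: flows [3->0,2->1,3->1,2->4,3->4] -> levels [5 7 4 4 6]
Step 6: flows [0->3,1->2,1->3,4->2,4->3] -> levels [4 5 6 7 4]
  -> period-2 cycle: step 6 state = step 4 state; never stabilizes
  -> state at step 30: (30-4) mod 2 = 0, same as step 4 -> [4 5 6 7 4]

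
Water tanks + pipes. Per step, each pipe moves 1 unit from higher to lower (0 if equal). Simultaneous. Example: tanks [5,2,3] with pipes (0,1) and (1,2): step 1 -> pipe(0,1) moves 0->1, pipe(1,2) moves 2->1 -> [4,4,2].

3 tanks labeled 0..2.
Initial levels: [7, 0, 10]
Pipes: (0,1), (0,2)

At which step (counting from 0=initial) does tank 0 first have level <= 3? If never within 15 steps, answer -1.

Step 1: flows [0->1,2->0] -> levels [7 1 9]
Step 2: flows [0->1,2->0] -> levels [7 2 8]
Step 3: flows [0->1,2->0] -> levels [7 3 7]
Step 4: flows [0->1,0=2] -> levels [6 4 7]
Step 5: flows [0->1,2->0] -> levels [6 5 6]
Step 6: flows [0->1,0=2] -> levels [5 6 6]
Step 7: flows [1->0,2->0] -> levels [7 5 5]
Step 8: flows [0->1,0->2] -> levels [5 6 6]
  -> period-2 cycle (repeats step 6); tank 0 never drops to <=3
Tank 0 never reaches <=3 within 15 steps

Answer: -1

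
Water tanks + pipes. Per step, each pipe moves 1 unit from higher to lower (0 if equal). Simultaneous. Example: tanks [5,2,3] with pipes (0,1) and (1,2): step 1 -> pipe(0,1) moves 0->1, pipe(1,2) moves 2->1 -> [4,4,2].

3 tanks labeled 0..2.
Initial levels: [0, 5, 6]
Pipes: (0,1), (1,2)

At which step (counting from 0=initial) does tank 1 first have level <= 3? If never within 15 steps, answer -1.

Answer: 4

Derivation:
Step 1: flows [1->0,2->1] -> levels [1 5 5]
Step 2: flows [1->0,1=2] -> levels [2 4 5]
Step 3: flows [1->0,2->1] -> levels [3 4 4]
Step 4: flows [1->0,1=2] -> levels [4 3 4]
Tank 1 first reaches <=3 at step 4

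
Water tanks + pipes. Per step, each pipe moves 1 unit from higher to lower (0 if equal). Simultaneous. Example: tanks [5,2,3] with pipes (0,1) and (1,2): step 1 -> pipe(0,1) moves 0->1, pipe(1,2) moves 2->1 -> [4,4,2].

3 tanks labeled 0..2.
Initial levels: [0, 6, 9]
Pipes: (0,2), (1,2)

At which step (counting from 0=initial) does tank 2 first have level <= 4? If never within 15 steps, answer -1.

Step 1: flows [2->0,2->1] -> levels [1 7 7]
Step 2: flows [2->0,1=2] -> levels [2 7 6]
Step 3: flows [2->0,1->2] -> levels [3 6 6]
Step 4: flows [2->0,1=2] -> levels [4 6 5]
Step 5: flows [2->0,1->2] -> levels [5 5 5]
Step 6: flows [0=2,1=2] -> levels [5 5 5]
  -> stable; tank 2 stays at 5 > 4
Tank 2 never reaches <=4 within 15 steps

Answer: -1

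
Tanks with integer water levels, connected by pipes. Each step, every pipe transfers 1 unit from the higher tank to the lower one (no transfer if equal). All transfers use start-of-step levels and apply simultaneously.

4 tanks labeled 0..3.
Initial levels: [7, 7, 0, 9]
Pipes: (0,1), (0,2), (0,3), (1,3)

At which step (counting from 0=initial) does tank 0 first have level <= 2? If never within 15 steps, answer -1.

Answer: -1

Derivation:
Step 1: flows [0=1,0->2,3->0,3->1] -> levels [7 8 1 7]
Step 2: flows [1->0,0->2,0=3,1->3] -> levels [7 6 2 8]
Step 3: flows [0->1,0->2,3->0,3->1] -> levels [6 8 3 6]
Step 4: flows [1->0,0->2,0=3,1->3] -> levels [6 6 4 7]
Step 5: flows [0=1,0->2,3->0,3->1] -> levels [6 7 5 5]
Step 6: flows [1->0,0->2,0->3,1->3] -> levels [5 5 6 7]
Step 7: flows [0=1,2->0,3->0,3->1] -> levels [7 6 5 5]
Step 8: flows [0->1,0->2,0->3,1->3] -> levels [4 6 6 7]
Step 9: flows [1->0,2->0,3->0,3->1] -> levels [7 6 5 5]
  -> period-2 cycle (repeats step 7); tank 0 never drops to <=2
Tank 0 never reaches <=2 within 15 steps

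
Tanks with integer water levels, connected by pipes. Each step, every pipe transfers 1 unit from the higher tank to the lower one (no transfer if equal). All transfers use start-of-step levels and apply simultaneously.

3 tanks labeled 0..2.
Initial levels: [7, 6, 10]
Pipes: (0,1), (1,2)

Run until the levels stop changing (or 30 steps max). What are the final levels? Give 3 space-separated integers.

Step 1: flows [0->1,2->1] -> levels [6 8 9]
Step 2: flows [1->0,2->1] -> levels [7 8 8]
Step 3: flows [1->0,1=2] -> levels [8 7 8]
Step 4: flows [0->1,2->1] -> levels [7 9 7]
Step 5: flows [1->0,1->2] -> levels [8 7 8]
  -> period-2 cycle: step 5 state = step 3 state; never stabilizes
  -> state at step 30: (30-3) mod 2 = 1, same as step 4 -> [7 9 7]

Answer: 7 9 7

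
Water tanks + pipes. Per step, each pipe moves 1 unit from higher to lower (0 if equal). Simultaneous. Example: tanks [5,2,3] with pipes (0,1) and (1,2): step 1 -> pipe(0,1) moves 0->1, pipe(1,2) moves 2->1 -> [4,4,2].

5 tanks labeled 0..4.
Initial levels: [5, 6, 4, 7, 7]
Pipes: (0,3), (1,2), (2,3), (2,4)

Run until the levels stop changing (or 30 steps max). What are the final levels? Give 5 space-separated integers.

Answer: 5 6 4 7 7

Derivation:
Step 1: flows [3->0,1->2,3->2,4->2] -> levels [6 5 7 5 6]
Step 2: flows [0->3,2->1,2->3,2->4] -> levels [5 6 4 7 7]
  -> period-2 cycle: step 2 state = step 0 state; never stabilizes
  -> state at step 30: (30-0) mod 2 = 0, same as step 0 -> [5 6 4 7 7]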